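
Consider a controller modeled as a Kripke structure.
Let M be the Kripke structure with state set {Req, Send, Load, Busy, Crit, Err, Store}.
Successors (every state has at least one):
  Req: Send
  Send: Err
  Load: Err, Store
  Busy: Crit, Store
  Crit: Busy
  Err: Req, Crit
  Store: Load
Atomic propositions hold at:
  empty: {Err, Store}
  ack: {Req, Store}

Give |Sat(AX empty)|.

Sat(AX empty) = {s : every successor in {Err, Store}} = {Send, Load}
|Sat(AX empty)| = |{Send, Load}| = 2.

2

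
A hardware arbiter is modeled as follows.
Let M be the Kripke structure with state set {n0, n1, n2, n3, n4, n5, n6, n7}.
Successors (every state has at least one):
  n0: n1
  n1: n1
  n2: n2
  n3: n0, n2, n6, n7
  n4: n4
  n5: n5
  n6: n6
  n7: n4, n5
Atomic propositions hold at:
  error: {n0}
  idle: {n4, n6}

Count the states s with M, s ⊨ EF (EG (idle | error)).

4

Sat(idle | error) = {n0, n4, n6}
EG (idle | error): greatest fixpoint, start Z0 = {n0, n4, n6}, keep only states in Sat with some successor in Z. Z1 = {n4, n6}; fixed.
Sat(EG (idle | error)) = {n4, n6}
EF (EG (idle | error)): least fixpoint, start Z0 = {n4, n6}, add states with some successor in Z. Z1 = {n3, n4, n6, n7}; fixed.
Sat(EF (EG (idle | error))) = {n3, n4, n6, n7}
|Sat(EF (EG (idle | error)))| = |{n3, n4, n6, n7}| = 4.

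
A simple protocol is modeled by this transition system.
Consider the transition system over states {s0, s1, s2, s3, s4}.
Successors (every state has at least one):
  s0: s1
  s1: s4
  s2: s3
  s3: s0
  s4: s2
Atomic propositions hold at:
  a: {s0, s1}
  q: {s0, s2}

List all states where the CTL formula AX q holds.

{s3, s4}

Sat(AX q) = {s : every successor in {s0, s2}} = {s3, s4}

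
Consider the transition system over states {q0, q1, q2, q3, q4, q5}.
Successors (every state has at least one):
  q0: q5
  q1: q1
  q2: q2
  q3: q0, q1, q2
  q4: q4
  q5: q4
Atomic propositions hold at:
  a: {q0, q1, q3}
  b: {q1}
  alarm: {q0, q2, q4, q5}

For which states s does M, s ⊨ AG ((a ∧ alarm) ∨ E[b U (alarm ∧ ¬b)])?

{q0, q2, q4, q5}

Sat(a ∧ alarm) = {q0}
Sat(¬b) = {q0, q2, q3, q4, q5}
Sat(alarm ∧ ¬b) = {q0, q2, q4, q5}
E[b U (alarm ∧ ¬b)]: least fixpoint, start Z0 = Sat((alarm ∧ ¬b)) = {q0, q2, q4, q5}, add states in Sat(b) with some successor in Z. Already a fixed point.
Sat(E[b U (alarm ∧ ¬b)]) = {q0, q2, q4, q5}
Sat((a ∧ alarm) ∨ E[b U (alarm ∧ ¬b)]) = {q0, q2, q4, q5}
AG ((a ∧ alarm) ∨ E[b U (alarm ∧ ¬b)]): greatest fixpoint, start Z0 = {q0, q2, q4, q5}, keep only states in Sat with every successor in Z. Already a fixed point.
Sat(AG ((a ∧ alarm) ∨ E[b U (alarm ∧ ¬b)])) = {q0, q2, q4, q5}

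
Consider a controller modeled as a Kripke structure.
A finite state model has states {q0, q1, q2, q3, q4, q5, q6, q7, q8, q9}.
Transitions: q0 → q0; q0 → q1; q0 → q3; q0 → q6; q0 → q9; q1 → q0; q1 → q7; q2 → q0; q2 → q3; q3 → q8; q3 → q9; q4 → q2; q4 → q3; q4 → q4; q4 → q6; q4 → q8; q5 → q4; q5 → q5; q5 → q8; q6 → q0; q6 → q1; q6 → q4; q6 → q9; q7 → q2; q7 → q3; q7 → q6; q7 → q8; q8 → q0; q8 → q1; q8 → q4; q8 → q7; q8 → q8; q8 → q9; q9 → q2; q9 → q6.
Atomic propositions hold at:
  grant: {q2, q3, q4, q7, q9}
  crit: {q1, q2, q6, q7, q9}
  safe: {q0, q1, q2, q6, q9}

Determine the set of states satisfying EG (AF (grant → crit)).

{q0, q1, q2, q3, q5, q6, q7, q8, q9}

Sat(grant → crit) = {q0, q1, q2, q5, q6, q7, q8, q9}
AF (grant → crit): least fixpoint, start Z0 = {q0, q1, q2, q5, q6, q7, q8, q9}, add states with every successor in Z. Z1 = {q0, q1, q2, q3, q5, q6, q7, q8, q9}; fixed.
Sat(AF (grant → crit)) = {q0, q1, q2, q3, q5, q6, q7, q8, q9}
EG (AF (grant → crit)): greatest fixpoint, start Z0 = {q0, q1, q2, q3, q5, q6, q7, q8, q9}, keep only states in Sat with some successor in Z. Already a fixed point.
Sat(EG (AF (grant → crit))) = {q0, q1, q2, q3, q5, q6, q7, q8, q9}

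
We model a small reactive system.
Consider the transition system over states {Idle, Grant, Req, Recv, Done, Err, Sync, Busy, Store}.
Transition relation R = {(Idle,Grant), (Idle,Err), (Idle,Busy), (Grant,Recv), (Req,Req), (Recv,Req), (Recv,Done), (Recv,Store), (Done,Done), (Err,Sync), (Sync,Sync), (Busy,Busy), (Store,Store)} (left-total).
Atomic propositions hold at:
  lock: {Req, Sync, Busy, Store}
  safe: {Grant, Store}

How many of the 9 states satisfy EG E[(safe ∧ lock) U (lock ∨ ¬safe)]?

8

Sat(safe ∧ lock) = {Store}
Sat(¬safe) = {Idle, Req, Recv, Done, Err, Sync, Busy}
Sat(lock ∨ ¬safe) = {Idle, Req, Recv, Done, Err, Sync, Busy, Store}
E[(safe ∧ lock) U (lock ∨ ¬safe)]: least fixpoint, start Z0 = Sat((lock ∨ ¬safe)) = {Idle, Req, Recv, Done, Err, Sync, Busy, Store}, add states in Sat(safe ∧ lock) with some successor in Z. Already a fixed point.
Sat(E[(safe ∧ lock) U (lock ∨ ¬safe)]) = {Idle, Req, Recv, Done, Err, Sync, Busy, Store}
EG E[(safe ∧ lock) U (lock ∨ ¬safe)]: greatest fixpoint, start Z0 = {Idle, Req, Recv, Done, Err, Sync, Busy, Store}, keep only states in Sat with some successor in Z. Already a fixed point.
Sat(EG E[(safe ∧ lock) U (lock ∨ ¬safe)]) = {Idle, Req, Recv, Done, Err, Sync, Busy, Store}
|Sat(EG E[(safe ∧ lock) U (lock ∨ ¬safe)])| = |{Idle, Req, Recv, Done, Err, Sync, Busy, Store}| = 8.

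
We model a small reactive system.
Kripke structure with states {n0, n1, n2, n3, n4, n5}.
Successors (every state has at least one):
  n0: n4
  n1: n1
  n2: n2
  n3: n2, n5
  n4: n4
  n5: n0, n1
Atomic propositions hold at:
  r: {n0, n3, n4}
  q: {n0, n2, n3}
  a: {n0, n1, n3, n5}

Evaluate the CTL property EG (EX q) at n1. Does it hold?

Sat(EX q) = {s : some successor in {n0, n2, n3}} = {n2, n3, n5}
EG (EX q): greatest fixpoint, start Z0 = {n2, n3, n5}, keep only states in Sat with some successor in Z. Z1 = {n2, n3}; fixed.
Sat(EG (EX q)) = {n2, n3}
n1 ∉ Sat(EG (EX q)) = {n2, n3}, so the formula does not hold at n1.

No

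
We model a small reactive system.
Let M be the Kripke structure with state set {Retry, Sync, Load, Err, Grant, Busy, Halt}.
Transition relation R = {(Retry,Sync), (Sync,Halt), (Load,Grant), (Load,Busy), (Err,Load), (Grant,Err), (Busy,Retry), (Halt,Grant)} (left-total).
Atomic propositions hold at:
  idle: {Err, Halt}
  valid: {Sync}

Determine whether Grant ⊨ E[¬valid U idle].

Yes

Sat(¬valid) = {Retry, Load, Err, Grant, Busy, Halt}
E[¬valid U idle]: least fixpoint, start Z0 = Sat(idle) = {Err, Halt}, add states in Sat(¬valid) with some successor in Z. Z1 = {Err, Grant, Halt}; Z2 = {Load, Err, Grant, Halt}; fixed.
Sat(E[¬valid U idle]) = {Load, Err, Grant, Halt}
Grant ∈ Sat(E[¬valid U idle]) = {Load, Err, Grant, Halt}, so the formula holds at Grant.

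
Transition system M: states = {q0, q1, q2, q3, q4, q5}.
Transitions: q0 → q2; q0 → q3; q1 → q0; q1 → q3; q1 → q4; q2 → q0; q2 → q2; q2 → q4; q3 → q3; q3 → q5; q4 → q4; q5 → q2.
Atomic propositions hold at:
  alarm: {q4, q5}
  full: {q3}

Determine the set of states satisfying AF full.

{q3}

AF full: least fixpoint, start Z0 = {q3}, add states with every successor in Z. Already a fixed point.
Sat(AF full) = {q3}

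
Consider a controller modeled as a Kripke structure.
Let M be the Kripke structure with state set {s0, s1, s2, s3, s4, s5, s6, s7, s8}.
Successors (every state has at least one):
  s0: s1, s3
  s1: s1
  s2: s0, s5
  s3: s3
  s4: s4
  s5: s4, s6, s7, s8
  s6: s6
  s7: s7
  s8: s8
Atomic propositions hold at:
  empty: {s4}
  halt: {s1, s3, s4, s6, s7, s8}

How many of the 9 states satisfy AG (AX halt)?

Sat(AX halt) = {s : every successor in {s1, s3, s4, s6, s7, s8}} = {s0, s1, s3, s4, s5, s6, s7, s8}
AG (AX halt): greatest fixpoint, start Z0 = {s0, s1, s3, s4, s5, s6, s7, s8}, keep only states in Sat with every successor in Z. Already a fixed point.
Sat(AG (AX halt)) = {s0, s1, s3, s4, s5, s6, s7, s8}
|Sat(AG (AX halt))| = |{s0, s1, s3, s4, s5, s6, s7, s8}| = 8.

8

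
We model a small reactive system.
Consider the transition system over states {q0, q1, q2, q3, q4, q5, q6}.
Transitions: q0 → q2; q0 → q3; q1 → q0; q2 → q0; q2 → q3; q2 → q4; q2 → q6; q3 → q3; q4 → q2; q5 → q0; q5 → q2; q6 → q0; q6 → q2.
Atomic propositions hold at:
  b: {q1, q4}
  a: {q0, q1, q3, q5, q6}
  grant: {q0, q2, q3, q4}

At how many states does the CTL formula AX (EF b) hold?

EF b: least fixpoint, start Z0 = {q1, q4}, add states with some successor in Z. Z1 = {q1, q2, q4}; Z2 = {q0, q1, q2, q4, q5, q6}; fixed.
Sat(EF b) = {q0, q1, q2, q4, q5, q6}
Sat(AX (EF b)) = {s : every successor in {q0, q1, q2, q4, q5, q6}} = {q1, q4, q5, q6}
|Sat(AX (EF b))| = |{q1, q4, q5, q6}| = 4.

4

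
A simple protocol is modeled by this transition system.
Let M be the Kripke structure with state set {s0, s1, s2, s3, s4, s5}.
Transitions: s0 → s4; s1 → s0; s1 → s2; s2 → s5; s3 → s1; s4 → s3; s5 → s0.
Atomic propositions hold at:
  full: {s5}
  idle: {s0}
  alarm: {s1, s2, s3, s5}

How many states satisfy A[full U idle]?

2

A[full U idle]: least fixpoint, start Z0 = Sat(idle) = {s0}, add states in Sat(full) with every successor in Z. Z1 = {s0, s5}; fixed.
Sat(A[full U idle]) = {s0, s5}
|Sat(A[full U idle])| = |{s0, s5}| = 2.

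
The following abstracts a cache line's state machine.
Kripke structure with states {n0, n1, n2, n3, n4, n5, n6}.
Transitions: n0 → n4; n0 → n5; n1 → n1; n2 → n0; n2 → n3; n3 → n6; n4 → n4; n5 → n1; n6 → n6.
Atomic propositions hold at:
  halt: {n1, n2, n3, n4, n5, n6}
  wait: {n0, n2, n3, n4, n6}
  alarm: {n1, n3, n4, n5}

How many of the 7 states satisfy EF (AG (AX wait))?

5

Sat(AX wait) = {s : every successor in {n0, n2, n3, n4, n6}} = {n2, n3, n4, n6}
AG (AX wait): greatest fixpoint, start Z0 = {n2, n3, n4, n6}, keep only states in Sat with every successor in Z. Z1 = {n3, n4, n6}; fixed.
Sat(AG (AX wait)) = {n3, n4, n6}
EF (AG (AX wait)): least fixpoint, start Z0 = {n3, n4, n6}, add states with some successor in Z. Z1 = {n0, n2, n3, n4, n6}; fixed.
Sat(EF (AG (AX wait))) = {n0, n2, n3, n4, n6}
|Sat(EF (AG (AX wait)))| = |{n0, n2, n3, n4, n6}| = 5.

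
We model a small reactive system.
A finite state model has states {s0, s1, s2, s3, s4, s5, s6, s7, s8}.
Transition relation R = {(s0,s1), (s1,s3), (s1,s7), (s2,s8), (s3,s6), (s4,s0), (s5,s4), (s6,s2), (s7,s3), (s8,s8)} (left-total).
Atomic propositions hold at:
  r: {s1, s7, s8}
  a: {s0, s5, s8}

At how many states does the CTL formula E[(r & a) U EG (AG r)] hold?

1

Sat(r & a) = {s8}
AG r: greatest fixpoint, start Z0 = {s1, s7, s8}, keep only states in Sat with every successor in Z. Z1 = {s8}; fixed.
Sat(AG r) = {s8}
EG (AG r): greatest fixpoint, start Z0 = {s8}, keep only states in Sat with some successor in Z. Already a fixed point.
Sat(EG (AG r)) = {s8}
E[(r & a) U EG (AG r)]: least fixpoint, start Z0 = Sat(EG (AG r)) = {s8}, add states in Sat(r & a) with some successor in Z. Already a fixed point.
Sat(E[(r & a) U EG (AG r)]) = {s8}
|Sat(E[(r & a) U EG (AG r)])| = |{s8}| = 1.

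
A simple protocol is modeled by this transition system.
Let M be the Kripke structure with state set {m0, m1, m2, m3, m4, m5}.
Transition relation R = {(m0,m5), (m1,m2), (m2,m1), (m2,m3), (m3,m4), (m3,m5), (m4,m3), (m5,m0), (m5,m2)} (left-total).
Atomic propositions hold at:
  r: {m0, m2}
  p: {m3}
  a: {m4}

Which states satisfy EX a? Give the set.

{m3}

Sat(EX a) = {s : some successor in {m4}} = {m3}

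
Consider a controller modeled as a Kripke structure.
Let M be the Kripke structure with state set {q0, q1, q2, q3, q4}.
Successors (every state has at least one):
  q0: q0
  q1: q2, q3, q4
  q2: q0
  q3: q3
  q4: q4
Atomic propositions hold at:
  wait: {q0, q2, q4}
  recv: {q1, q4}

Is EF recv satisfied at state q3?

EF recv: least fixpoint, start Z0 = {q1, q4}, add states with some successor in Z. Already a fixed point.
Sat(EF recv) = {q1, q4}
q3 ∉ Sat(EF recv) = {q1, q4}, so the formula does not hold at q3.

No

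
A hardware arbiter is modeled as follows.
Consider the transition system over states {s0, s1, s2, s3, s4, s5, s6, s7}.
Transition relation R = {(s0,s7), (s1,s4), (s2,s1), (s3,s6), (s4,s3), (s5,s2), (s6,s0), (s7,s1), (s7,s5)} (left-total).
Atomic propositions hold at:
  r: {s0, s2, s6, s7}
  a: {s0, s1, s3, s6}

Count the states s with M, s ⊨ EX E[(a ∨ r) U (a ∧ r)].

3

Sat(a ∨ r) = {s0, s1, s2, s3, s6, s7}
Sat(a ∧ r) = {s0, s6}
E[(a ∨ r) U (a ∧ r)]: least fixpoint, start Z0 = Sat((a ∧ r)) = {s0, s6}, add states in Sat(a ∨ r) with some successor in Z. Z1 = {s0, s3, s6}; fixed.
Sat(E[(a ∨ r) U (a ∧ r)]) = {s0, s3, s6}
Sat(EX E[(a ∨ r) U (a ∧ r)]) = {s : some successor in {s0, s3, s6}} = {s3, s4, s6}
|Sat(EX E[(a ∨ r) U (a ∧ r)])| = |{s3, s4, s6}| = 3.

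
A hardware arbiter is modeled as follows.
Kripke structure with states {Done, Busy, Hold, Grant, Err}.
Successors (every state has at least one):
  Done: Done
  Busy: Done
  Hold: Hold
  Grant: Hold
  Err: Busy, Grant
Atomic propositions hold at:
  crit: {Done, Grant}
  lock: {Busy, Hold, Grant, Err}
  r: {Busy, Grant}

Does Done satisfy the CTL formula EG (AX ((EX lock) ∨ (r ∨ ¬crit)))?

No

Sat(EX lock) = {s : some successor in {Busy, Hold, Grant, Err}} = {Hold, Grant, Err}
Sat(¬crit) = {Busy, Hold, Err}
Sat(r ∨ ¬crit) = {Busy, Hold, Grant, Err}
Sat((EX lock) ∨ (r ∨ ¬crit)) = {Busy, Hold, Grant, Err}
Sat(AX ((EX lock) ∨ (r ∨ ¬crit))) = {s : every successor in {Busy, Hold, Grant, Err}} = {Hold, Grant, Err}
EG (AX ((EX lock) ∨ (r ∨ ¬crit))): greatest fixpoint, start Z0 = {Hold, Grant, Err}, keep only states in Sat with some successor in Z. Already a fixed point.
Sat(EG (AX ((EX lock) ∨ (r ∨ ¬crit)))) = {Hold, Grant, Err}
Done ∉ Sat(EG (AX ((EX lock) ∨ (r ∨ ¬crit)))) = {Hold, Grant, Err}, so the formula does not hold at Done.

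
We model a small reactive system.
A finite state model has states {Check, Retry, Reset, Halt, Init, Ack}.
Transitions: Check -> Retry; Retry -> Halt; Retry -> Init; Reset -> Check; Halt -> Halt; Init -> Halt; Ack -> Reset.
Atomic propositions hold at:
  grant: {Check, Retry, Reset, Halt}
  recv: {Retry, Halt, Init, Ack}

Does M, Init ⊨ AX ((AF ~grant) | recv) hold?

Yes

Sat(~grant) = {Init, Ack}
AF ~grant: least fixpoint, start Z0 = {Init, Ack}, add states with every successor in Z. Already a fixed point.
Sat(AF ~grant) = {Init, Ack}
Sat((AF ~grant) | recv) = {Retry, Halt, Init, Ack}
Sat(AX ((AF ~grant) | recv)) = {s : every successor in {Retry, Halt, Init, Ack}} = {Check, Retry, Halt, Init}
Init ∈ Sat(AX ((AF ~grant) | recv)) = {Check, Retry, Halt, Init}, so the formula holds at Init.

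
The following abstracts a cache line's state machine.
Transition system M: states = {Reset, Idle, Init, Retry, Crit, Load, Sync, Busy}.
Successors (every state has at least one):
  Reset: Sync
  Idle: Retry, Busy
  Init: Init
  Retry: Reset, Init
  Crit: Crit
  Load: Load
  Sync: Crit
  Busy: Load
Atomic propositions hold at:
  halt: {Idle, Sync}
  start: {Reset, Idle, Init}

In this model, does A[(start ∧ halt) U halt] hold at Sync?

Sat(start ∧ halt) = {Idle}
A[(start ∧ halt) U halt]: least fixpoint, start Z0 = Sat(halt) = {Idle, Sync}, add states in Sat(start ∧ halt) with every successor in Z. Already a fixed point.
Sat(A[(start ∧ halt) U halt]) = {Idle, Sync}
Sync ∈ Sat(A[(start ∧ halt) U halt]) = {Idle, Sync}, so the formula holds at Sync.

Yes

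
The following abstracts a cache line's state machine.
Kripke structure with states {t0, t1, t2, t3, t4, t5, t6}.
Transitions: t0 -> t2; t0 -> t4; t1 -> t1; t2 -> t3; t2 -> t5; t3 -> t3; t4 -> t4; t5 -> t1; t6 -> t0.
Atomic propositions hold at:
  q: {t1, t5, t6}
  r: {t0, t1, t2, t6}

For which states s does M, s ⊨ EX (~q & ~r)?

{t0, t2, t3, t4}

Sat(~q) = {t0, t2, t3, t4}
Sat(~r) = {t3, t4, t5}
Sat(~q & ~r) = {t3, t4}
Sat(EX (~q & ~r)) = {s : some successor in {t3, t4}} = {t0, t2, t3, t4}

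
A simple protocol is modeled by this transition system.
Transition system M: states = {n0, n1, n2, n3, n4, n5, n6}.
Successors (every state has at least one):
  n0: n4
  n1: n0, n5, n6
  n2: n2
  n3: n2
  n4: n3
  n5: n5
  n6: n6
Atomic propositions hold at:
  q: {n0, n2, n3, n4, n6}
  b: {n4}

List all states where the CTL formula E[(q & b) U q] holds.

{n0, n2, n3, n4, n6}

Sat(q & b) = {n4}
E[(q & b) U q]: least fixpoint, start Z0 = Sat(q) = {n0, n2, n3, n4, n6}, add states in Sat(q & b) with some successor in Z. Already a fixed point.
Sat(E[(q & b) U q]) = {n0, n2, n3, n4, n6}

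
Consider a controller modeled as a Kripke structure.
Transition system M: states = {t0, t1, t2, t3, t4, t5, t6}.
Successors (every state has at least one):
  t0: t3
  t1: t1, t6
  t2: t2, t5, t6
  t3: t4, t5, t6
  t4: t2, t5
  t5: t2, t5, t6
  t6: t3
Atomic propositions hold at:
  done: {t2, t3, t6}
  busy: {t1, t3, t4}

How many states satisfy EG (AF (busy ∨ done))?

6

Sat(busy ∨ done) = {t1, t2, t3, t4, t6}
AF (busy ∨ done): least fixpoint, start Z0 = {t1, t2, t3, t4, t6}, add states with every successor in Z. Z1 = {t0, t1, t2, t3, t4, t6}; fixed.
Sat(AF (busy ∨ done)) = {t0, t1, t2, t3, t4, t6}
EG (AF (busy ∨ done)): greatest fixpoint, start Z0 = {t0, t1, t2, t3, t4, t6}, keep only states in Sat with some successor in Z. Already a fixed point.
Sat(EG (AF (busy ∨ done))) = {t0, t1, t2, t3, t4, t6}
|Sat(EG (AF (busy ∨ done)))| = |{t0, t1, t2, t3, t4, t6}| = 6.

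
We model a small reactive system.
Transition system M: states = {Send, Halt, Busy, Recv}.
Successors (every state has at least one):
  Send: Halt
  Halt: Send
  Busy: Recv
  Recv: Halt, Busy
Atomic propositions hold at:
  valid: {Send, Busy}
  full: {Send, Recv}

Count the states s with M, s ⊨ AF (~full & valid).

1

Sat(~full) = {Halt, Busy}
Sat(~full & valid) = {Busy}
AF (~full & valid): least fixpoint, start Z0 = {Busy}, add states with every successor in Z. Already a fixed point.
Sat(AF (~full & valid)) = {Busy}
|Sat(AF (~full & valid))| = |{Busy}| = 1.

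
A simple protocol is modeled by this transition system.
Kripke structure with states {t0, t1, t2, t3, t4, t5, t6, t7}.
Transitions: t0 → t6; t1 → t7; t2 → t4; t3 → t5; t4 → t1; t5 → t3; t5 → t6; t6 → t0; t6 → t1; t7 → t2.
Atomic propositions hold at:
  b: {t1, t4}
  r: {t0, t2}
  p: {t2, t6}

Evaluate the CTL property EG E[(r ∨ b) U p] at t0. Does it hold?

Yes

Sat(r ∨ b) = {t0, t1, t2, t4}
E[(r ∨ b) U p]: least fixpoint, start Z0 = Sat(p) = {t2, t6}, add states in Sat(r ∨ b) with some successor in Z. Z1 = {t0, t2, t6}; fixed.
Sat(E[(r ∨ b) U p]) = {t0, t2, t6}
EG E[(r ∨ b) U p]: greatest fixpoint, start Z0 = {t0, t2, t6}, keep only states in Sat with some successor in Z. Z1 = {t0, t6}; fixed.
Sat(EG E[(r ∨ b) U p]) = {t0, t6}
t0 ∈ Sat(EG E[(r ∨ b) U p]) = {t0, t6}, so the formula holds at t0.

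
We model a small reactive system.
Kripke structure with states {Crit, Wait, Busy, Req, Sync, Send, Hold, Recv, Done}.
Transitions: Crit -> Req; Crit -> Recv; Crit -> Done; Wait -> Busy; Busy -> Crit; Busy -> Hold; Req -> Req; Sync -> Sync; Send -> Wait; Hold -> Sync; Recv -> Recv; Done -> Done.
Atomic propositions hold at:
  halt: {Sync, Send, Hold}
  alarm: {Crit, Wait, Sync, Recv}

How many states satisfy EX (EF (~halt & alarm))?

5

Sat(~halt) = {Crit, Wait, Busy, Req, Recv, Done}
Sat(~halt & alarm) = {Crit, Wait, Recv}
EF (~halt & alarm): least fixpoint, start Z0 = {Crit, Wait, Recv}, add states with some successor in Z. Z1 = {Crit, Wait, Busy, Send, Recv}; fixed.
Sat(EF (~halt & alarm)) = {Crit, Wait, Busy, Send, Recv}
Sat(EX (EF (~halt & alarm))) = {s : some successor in {Crit, Wait, Busy, Send, Recv}} = {Crit, Wait, Busy, Send, Recv}
|Sat(EX (EF (~halt & alarm)))| = |{Crit, Wait, Busy, Send, Recv}| = 5.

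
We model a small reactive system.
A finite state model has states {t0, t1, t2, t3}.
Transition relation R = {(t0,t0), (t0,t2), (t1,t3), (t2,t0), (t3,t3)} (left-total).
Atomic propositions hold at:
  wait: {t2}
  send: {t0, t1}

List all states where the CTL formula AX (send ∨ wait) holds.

{t0, t2}

Sat(send ∨ wait) = {t0, t1, t2}
Sat(AX (send ∨ wait)) = {s : every successor in {t0, t1, t2}} = {t0, t2}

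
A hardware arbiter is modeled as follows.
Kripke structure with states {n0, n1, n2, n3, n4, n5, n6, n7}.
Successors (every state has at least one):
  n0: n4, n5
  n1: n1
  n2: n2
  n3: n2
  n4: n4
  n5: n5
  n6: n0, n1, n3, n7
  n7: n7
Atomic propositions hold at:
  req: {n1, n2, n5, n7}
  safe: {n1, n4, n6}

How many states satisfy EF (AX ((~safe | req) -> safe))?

Sat(~safe) = {n0, n2, n3, n5, n7}
Sat(~safe | req) = {n0, n1, n2, n3, n5, n7}
Sat((~safe | req) -> safe) = {n1, n4, n6}
Sat(AX ((~safe | req) -> safe)) = {s : every successor in {n1, n4, n6}} = {n1, n4}
EF (AX ((~safe | req) -> safe)): least fixpoint, start Z0 = {n1, n4}, add states with some successor in Z. Z1 = {n0, n1, n4, n6}; fixed.
Sat(EF (AX ((~safe | req) -> safe))) = {n0, n1, n4, n6}
|Sat(EF (AX ((~safe | req) -> safe)))| = |{n0, n1, n4, n6}| = 4.

4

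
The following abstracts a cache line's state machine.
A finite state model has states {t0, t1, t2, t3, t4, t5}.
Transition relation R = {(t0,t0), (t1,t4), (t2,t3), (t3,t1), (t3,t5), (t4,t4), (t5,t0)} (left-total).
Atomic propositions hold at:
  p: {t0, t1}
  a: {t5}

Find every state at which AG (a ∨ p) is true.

Sat(a ∨ p) = {t0, t1, t5}
AG (a ∨ p): greatest fixpoint, start Z0 = {t0, t1, t5}, keep only states in Sat with every successor in Z. Z1 = {t0, t5}; fixed.
Sat(AG (a ∨ p)) = {t0, t5}

{t0, t5}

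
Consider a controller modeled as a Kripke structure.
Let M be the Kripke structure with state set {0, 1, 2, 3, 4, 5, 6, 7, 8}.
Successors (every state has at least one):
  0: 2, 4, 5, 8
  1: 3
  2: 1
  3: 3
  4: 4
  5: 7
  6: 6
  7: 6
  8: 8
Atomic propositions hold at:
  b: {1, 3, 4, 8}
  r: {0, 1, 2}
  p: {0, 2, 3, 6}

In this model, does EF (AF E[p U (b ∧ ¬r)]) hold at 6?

Sat(¬r) = {3, 4, 5, 6, 7, 8}
Sat(b ∧ ¬r) = {3, 4, 8}
E[p U (b ∧ ¬r)]: least fixpoint, start Z0 = Sat((b ∧ ¬r)) = {3, 4, 8}, add states in Sat(p) with some successor in Z. Z1 = {0, 3, 4, 8}; fixed.
Sat(E[p U (b ∧ ¬r)]) = {0, 3, 4, 8}
AF E[p U (b ∧ ¬r)]: least fixpoint, start Z0 = {0, 3, 4, 8}, add states with every successor in Z. Z1 = {0, 1, 3, 4, 8}; Z2 = {0, 1, 2, 3, 4, 8}; fixed.
Sat(AF E[p U (b ∧ ¬r)]) = {0, 1, 2, 3, 4, 8}
EF (AF E[p U (b ∧ ¬r)]): least fixpoint, start Z0 = {0, 1, 2, 3, 4, 8}, add states with some successor in Z. Already a fixed point.
Sat(EF (AF E[p U (b ∧ ¬r)])) = {0, 1, 2, 3, 4, 8}
6 ∉ Sat(EF (AF E[p U (b ∧ ¬r)])) = {0, 1, 2, 3, 4, 8}, so the formula does not hold at 6.

No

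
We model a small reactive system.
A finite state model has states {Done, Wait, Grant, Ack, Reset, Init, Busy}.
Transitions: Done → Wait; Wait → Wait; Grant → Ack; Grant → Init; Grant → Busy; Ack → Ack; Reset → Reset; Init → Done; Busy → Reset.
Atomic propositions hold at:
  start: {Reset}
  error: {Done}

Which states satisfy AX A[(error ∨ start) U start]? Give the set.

Sat(error ∨ start) = {Done, Reset}
A[(error ∨ start) U start]: least fixpoint, start Z0 = Sat(start) = {Reset}, add states in Sat(error ∨ start) with every successor in Z. Already a fixed point.
Sat(A[(error ∨ start) U start]) = {Reset}
Sat(AX A[(error ∨ start) U start]) = {s : every successor in {Reset}} = {Reset, Busy}

{Reset, Busy}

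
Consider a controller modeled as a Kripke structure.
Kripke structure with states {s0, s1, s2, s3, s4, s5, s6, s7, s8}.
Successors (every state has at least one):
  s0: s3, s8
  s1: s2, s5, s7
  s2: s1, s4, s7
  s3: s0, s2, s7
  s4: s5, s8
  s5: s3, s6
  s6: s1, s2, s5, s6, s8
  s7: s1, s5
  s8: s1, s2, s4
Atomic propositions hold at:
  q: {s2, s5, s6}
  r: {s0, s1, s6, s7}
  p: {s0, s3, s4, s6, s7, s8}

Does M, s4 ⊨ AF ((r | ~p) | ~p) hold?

No

Sat(~p) = {s1, s2, s5}
Sat(r | ~p) = {s0, s1, s2, s5, s6, s7}
Sat((r | ~p) | ~p) = {s0, s1, s2, s5, s6, s7}
AF ((r | ~p) | ~p): least fixpoint, start Z0 = {s0, s1, s2, s5, s6, s7}, add states with every successor in Z. Z1 = {s0, s1, s2, s3, s5, s6, s7}; fixed.
Sat(AF ((r | ~p) | ~p)) = {s0, s1, s2, s3, s5, s6, s7}
s4 ∉ Sat(AF ((r | ~p) | ~p)) = {s0, s1, s2, s3, s5, s6, s7}, so the formula does not hold at s4.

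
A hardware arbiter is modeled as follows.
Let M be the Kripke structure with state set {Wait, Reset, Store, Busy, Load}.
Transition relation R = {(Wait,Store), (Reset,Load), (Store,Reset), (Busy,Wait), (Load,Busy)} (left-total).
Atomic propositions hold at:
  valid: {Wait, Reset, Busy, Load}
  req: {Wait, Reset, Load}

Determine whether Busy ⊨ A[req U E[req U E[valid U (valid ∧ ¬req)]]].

Sat(¬req) = {Store, Busy}
Sat(valid ∧ ¬req) = {Busy}
E[valid U (valid ∧ ¬req)]: least fixpoint, start Z0 = Sat((valid ∧ ¬req)) = {Busy}, add states in Sat(valid) with some successor in Z. Z1 = {Busy, Load}; Z2 = {Reset, Busy, Load}; fixed.
Sat(E[valid U (valid ∧ ¬req)]) = {Reset, Busy, Load}
E[req U E[valid U (valid ∧ ¬req)]]: least fixpoint, start Z0 = Sat(E[valid U (valid ∧ ¬req)]) = {Reset, Busy, Load}, add states in Sat(req) with some successor in Z. Already a fixed point.
Sat(E[req U E[valid U (valid ∧ ¬req)]]) = {Reset, Busy, Load}
A[req U E[req U E[valid U (valid ∧ ¬req)]]]: least fixpoint, start Z0 = Sat(E[req U E[valid U (valid ∧ ¬req)]]) = {Reset, Busy, Load}, add states in Sat(req) with every successor in Z. Already a fixed point.
Sat(A[req U E[req U E[valid U (valid ∧ ¬req)]]]) = {Reset, Busy, Load}
Busy ∈ Sat(A[req U E[req U E[valid U (valid ∧ ¬req)]]]) = {Reset, Busy, Load}, so the formula holds at Busy.

Yes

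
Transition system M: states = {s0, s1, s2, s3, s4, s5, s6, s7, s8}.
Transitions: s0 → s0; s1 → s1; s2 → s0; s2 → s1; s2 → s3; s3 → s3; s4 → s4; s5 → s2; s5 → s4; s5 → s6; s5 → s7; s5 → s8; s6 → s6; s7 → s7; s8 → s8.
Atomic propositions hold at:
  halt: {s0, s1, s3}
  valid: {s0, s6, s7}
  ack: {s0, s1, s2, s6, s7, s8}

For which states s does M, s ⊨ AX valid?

Sat(AX valid) = {s : every successor in {s0, s6, s7}} = {s0, s6, s7}

{s0, s6, s7}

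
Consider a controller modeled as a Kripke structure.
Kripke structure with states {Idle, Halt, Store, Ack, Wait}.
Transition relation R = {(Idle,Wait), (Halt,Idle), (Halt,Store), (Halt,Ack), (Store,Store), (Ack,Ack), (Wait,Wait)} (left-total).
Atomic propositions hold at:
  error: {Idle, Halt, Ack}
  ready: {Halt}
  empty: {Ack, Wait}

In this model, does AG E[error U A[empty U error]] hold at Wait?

A[empty U error]: least fixpoint, start Z0 = Sat(error) = {Idle, Halt, Ack}, add states in Sat(empty) with every successor in Z. Already a fixed point.
Sat(A[empty U error]) = {Idle, Halt, Ack}
E[error U A[empty U error]]: least fixpoint, start Z0 = Sat(A[empty U error]) = {Idle, Halt, Ack}, add states in Sat(error) with some successor in Z. Already a fixed point.
Sat(E[error U A[empty U error]]) = {Idle, Halt, Ack}
AG E[error U A[empty U error]]: greatest fixpoint, start Z0 = {Idle, Halt, Ack}, keep only states in Sat with every successor in Z. Z1 = {Ack}; fixed.
Sat(AG E[error U A[empty U error]]) = {Ack}
Wait ∉ Sat(AG E[error U A[empty U error]]) = {Ack}, so the formula does not hold at Wait.

No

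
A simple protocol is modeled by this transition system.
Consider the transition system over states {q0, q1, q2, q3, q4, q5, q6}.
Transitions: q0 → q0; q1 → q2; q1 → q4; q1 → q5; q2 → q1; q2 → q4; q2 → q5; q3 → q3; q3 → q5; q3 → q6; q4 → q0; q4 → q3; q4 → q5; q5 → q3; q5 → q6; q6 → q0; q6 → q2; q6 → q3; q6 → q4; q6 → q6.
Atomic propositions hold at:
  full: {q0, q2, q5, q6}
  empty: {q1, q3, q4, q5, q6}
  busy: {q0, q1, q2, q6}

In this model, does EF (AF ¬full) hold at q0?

Sat(¬full) = {q1, q3, q4}
AF ¬full: least fixpoint, start Z0 = {q1, q3, q4}, add states with every successor in Z. Already a fixed point.
Sat(AF ¬full) = {q1, q3, q4}
EF (AF ¬full): least fixpoint, start Z0 = {q1, q3, q4}, add states with some successor in Z. Z1 = {q1, q2, q3, q4, q5, q6}; fixed.
Sat(EF (AF ¬full)) = {q1, q2, q3, q4, q5, q6}
q0 ∉ Sat(EF (AF ¬full)) = {q1, q2, q3, q4, q5, q6}, so the formula does not hold at q0.

No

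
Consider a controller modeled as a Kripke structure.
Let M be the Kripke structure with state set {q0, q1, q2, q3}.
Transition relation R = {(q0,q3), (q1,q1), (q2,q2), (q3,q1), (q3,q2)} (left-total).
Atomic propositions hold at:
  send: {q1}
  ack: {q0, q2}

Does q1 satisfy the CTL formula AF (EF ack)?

EF ack: least fixpoint, start Z0 = {q0, q2}, add states with some successor in Z. Z1 = {q0, q2, q3}; fixed.
Sat(EF ack) = {q0, q2, q3}
AF (EF ack): least fixpoint, start Z0 = {q0, q2, q3}, add states with every successor in Z. Already a fixed point.
Sat(AF (EF ack)) = {q0, q2, q3}
q1 ∉ Sat(AF (EF ack)) = {q0, q2, q3}, so the formula does not hold at q1.

No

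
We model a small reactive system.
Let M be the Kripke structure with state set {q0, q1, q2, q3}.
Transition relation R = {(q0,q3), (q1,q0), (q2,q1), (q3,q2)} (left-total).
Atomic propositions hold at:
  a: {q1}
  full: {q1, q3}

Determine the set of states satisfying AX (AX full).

{q1, q3}

Sat(AX full) = {s : every successor in {q1, q3}} = {q0, q2}
Sat(AX (AX full)) = {s : every successor in {q0, q2}} = {q1, q3}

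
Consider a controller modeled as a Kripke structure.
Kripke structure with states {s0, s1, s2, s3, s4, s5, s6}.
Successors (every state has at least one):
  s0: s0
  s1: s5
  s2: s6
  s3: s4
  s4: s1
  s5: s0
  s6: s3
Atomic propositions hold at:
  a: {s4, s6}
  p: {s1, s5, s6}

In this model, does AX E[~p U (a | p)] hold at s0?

No

Sat(~p) = {s0, s2, s3, s4}
Sat(a | p) = {s1, s4, s5, s6}
E[~p U (a | p)]: least fixpoint, start Z0 = Sat((a | p)) = {s1, s4, s5, s6}, add states in Sat(~p) with some successor in Z. Z1 = {s1, s2, s3, s4, s5, s6}; fixed.
Sat(E[~p U (a | p)]) = {s1, s2, s3, s4, s5, s6}
Sat(AX E[~p U (a | p)]) = {s : every successor in {s1, s2, s3, s4, s5, s6}} = {s1, s2, s3, s4, s6}
s0 ∉ Sat(AX E[~p U (a | p)]) = {s1, s2, s3, s4, s6}, so the formula does not hold at s0.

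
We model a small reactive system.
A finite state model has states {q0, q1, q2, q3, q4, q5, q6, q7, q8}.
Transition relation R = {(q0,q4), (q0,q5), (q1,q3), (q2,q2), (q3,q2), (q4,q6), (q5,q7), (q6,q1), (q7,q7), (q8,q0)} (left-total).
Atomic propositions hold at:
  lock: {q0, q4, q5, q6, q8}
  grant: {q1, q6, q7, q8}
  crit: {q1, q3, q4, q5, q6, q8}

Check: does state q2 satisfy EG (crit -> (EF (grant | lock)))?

Yes

Sat(grant | lock) = {q0, q1, q4, q5, q6, q7, q8}
EF (grant | lock): least fixpoint, start Z0 = {q0, q1, q4, q5, q6, q7, q8}, add states with some successor in Z. Already a fixed point.
Sat(EF (grant | lock)) = {q0, q1, q4, q5, q6, q7, q8}
Sat(crit -> (EF (grant | lock))) = {q0, q1, q2, q4, q5, q6, q7, q8}
EG (crit -> (EF (grant | lock))): greatest fixpoint, start Z0 = {q0, q1, q2, q4, q5, q6, q7, q8}, keep only states in Sat with some successor in Z. Z1 = {q0, q2, q4, q5, q6, q7, q8}; Z2 = {q0, q2, q4, q5, q7, q8}; Z3 = {q0, q2, q5, q7, q8}; fixed.
Sat(EG (crit -> (EF (grant | lock)))) = {q0, q2, q5, q7, q8}
q2 ∈ Sat(EG (crit -> (EF (grant | lock)))) = {q0, q2, q5, q7, q8}, so the formula holds at q2.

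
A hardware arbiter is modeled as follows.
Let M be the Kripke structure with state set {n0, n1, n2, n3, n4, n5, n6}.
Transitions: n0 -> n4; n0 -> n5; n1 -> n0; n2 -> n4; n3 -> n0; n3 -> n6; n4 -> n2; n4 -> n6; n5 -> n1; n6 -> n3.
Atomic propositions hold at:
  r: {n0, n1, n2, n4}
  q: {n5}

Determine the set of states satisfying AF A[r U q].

{n5}

A[r U q]: least fixpoint, start Z0 = Sat(q) = {n5}, add states in Sat(r) with every successor in Z. Already a fixed point.
Sat(A[r U q]) = {n5}
AF A[r U q]: least fixpoint, start Z0 = {n5}, add states with every successor in Z. Already a fixed point.
Sat(AF A[r U q]) = {n5}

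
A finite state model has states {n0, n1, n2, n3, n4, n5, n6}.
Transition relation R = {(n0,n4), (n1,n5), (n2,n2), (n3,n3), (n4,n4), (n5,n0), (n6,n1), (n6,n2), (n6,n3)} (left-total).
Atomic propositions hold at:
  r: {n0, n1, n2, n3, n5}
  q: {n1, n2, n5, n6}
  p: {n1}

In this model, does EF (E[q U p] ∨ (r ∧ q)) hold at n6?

Yes

E[q U p]: least fixpoint, start Z0 = Sat(p) = {n1}, add states in Sat(q) with some successor in Z. Z1 = {n1, n6}; fixed.
Sat(E[q U p]) = {n1, n6}
Sat(r ∧ q) = {n1, n2, n5}
Sat(E[q U p] ∨ (r ∧ q)) = {n1, n2, n5, n6}
EF (E[q U p] ∨ (r ∧ q)): least fixpoint, start Z0 = {n1, n2, n5, n6}, add states with some successor in Z. Already a fixed point.
Sat(EF (E[q U p] ∨ (r ∧ q))) = {n1, n2, n5, n6}
n6 ∈ Sat(EF (E[q U p] ∨ (r ∧ q))) = {n1, n2, n5, n6}, so the formula holds at n6.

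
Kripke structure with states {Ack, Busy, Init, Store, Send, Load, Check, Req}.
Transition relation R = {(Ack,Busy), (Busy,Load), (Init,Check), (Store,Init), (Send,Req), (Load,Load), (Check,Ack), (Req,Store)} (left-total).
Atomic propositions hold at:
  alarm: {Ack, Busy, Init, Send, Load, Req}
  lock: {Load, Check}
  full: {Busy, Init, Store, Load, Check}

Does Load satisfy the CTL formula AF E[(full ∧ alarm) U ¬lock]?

No

Sat(full ∧ alarm) = {Busy, Init, Load}
Sat(¬lock) = {Ack, Busy, Init, Store, Send, Req}
E[(full ∧ alarm) U ¬lock]: least fixpoint, start Z0 = Sat(¬lock) = {Ack, Busy, Init, Store, Send, Req}, add states in Sat(full ∧ alarm) with some successor in Z. Already a fixed point.
Sat(E[(full ∧ alarm) U ¬lock]) = {Ack, Busy, Init, Store, Send, Req}
AF E[(full ∧ alarm) U ¬lock]: least fixpoint, start Z0 = {Ack, Busy, Init, Store, Send, Req}, add states with every successor in Z. Z1 = {Ack, Busy, Init, Store, Send, Check, Req}; fixed.
Sat(AF E[(full ∧ alarm) U ¬lock]) = {Ack, Busy, Init, Store, Send, Check, Req}
Load ∉ Sat(AF E[(full ∧ alarm) U ¬lock]) = {Ack, Busy, Init, Store, Send, Check, Req}, so the formula does not hold at Load.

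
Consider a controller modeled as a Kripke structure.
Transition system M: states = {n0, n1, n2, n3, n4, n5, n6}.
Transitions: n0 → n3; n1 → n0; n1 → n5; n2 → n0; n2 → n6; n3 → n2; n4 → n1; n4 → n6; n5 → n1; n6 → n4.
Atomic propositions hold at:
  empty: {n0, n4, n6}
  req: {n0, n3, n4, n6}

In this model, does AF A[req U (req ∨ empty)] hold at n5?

Sat(req ∨ empty) = {n0, n3, n4, n6}
A[req U (req ∨ empty)]: least fixpoint, start Z0 = Sat((req ∨ empty)) = {n0, n3, n4, n6}, add states in Sat(req) with every successor in Z. Already a fixed point.
Sat(A[req U (req ∨ empty)]) = {n0, n3, n4, n6}
AF A[req U (req ∨ empty)]: least fixpoint, start Z0 = {n0, n3, n4, n6}, add states with every successor in Z. Z1 = {n0, n2, n3, n4, n6}; fixed.
Sat(AF A[req U (req ∨ empty)]) = {n0, n2, n3, n4, n6}
n5 ∉ Sat(AF A[req U (req ∨ empty)]) = {n0, n2, n3, n4, n6}, so the formula does not hold at n5.

No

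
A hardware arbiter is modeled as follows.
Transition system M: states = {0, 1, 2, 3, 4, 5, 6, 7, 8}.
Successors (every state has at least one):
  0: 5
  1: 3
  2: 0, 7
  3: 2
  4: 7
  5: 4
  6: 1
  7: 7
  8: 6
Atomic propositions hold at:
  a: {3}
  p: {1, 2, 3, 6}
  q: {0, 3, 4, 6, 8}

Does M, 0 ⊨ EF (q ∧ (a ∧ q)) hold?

No

Sat(a ∧ q) = {3}
Sat(q ∧ (a ∧ q)) = {3}
EF (q ∧ (a ∧ q)): least fixpoint, start Z0 = {3}, add states with some successor in Z. Z1 = {1, 3}; Z2 = {1, 3, 6}; Z3 = {1, 3, 6, 8}; fixed.
Sat(EF (q ∧ (a ∧ q))) = {1, 3, 6, 8}
0 ∉ Sat(EF (q ∧ (a ∧ q))) = {1, 3, 6, 8}, so the formula does not hold at 0.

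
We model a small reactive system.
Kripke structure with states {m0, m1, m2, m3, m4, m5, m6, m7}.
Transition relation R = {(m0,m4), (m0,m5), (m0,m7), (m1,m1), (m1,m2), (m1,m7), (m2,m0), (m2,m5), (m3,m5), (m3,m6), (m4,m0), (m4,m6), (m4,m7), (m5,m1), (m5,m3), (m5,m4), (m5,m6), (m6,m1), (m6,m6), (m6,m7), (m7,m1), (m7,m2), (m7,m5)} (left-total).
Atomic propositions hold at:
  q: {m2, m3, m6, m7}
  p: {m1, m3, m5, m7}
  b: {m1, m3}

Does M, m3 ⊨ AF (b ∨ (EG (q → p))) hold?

Yes

Sat(q → p) = {m0, m1, m3, m4, m5, m7}
EG (q → p): greatest fixpoint, start Z0 = {m0, m1, m3, m4, m5, m7}, keep only states in Sat with some successor in Z. Already a fixed point.
Sat(EG (q → p)) = {m0, m1, m3, m4, m5, m7}
Sat(b ∨ (EG (q → p))) = {m0, m1, m3, m4, m5, m7}
AF (b ∨ (EG (q → p))): least fixpoint, start Z0 = {m0, m1, m3, m4, m5, m7}, add states with every successor in Z. Z1 = {m0, m1, m2, m3, m4, m5, m7}; fixed.
Sat(AF (b ∨ (EG (q → p)))) = {m0, m1, m2, m3, m4, m5, m7}
m3 ∈ Sat(AF (b ∨ (EG (q → p)))) = {m0, m1, m2, m3, m4, m5, m7}, so the formula holds at m3.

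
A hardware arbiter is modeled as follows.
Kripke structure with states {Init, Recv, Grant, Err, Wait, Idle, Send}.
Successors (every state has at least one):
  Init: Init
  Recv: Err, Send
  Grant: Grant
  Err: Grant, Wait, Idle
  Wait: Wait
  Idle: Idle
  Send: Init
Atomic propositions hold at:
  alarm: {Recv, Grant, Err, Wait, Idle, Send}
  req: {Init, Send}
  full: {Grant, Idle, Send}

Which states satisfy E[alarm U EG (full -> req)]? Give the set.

Sat(full -> req) = {Init, Recv, Err, Wait, Send}
EG (full -> req): greatest fixpoint, start Z0 = {Init, Recv, Err, Wait, Send}, keep only states in Sat with some successor in Z. Already a fixed point.
Sat(EG (full -> req)) = {Init, Recv, Err, Wait, Send}
E[alarm U EG (full -> req)]: least fixpoint, start Z0 = Sat(EG (full -> req)) = {Init, Recv, Err, Wait, Send}, add states in Sat(alarm) with some successor in Z. Already a fixed point.
Sat(E[alarm U EG (full -> req)]) = {Init, Recv, Err, Wait, Send}

{Init, Recv, Err, Wait, Send}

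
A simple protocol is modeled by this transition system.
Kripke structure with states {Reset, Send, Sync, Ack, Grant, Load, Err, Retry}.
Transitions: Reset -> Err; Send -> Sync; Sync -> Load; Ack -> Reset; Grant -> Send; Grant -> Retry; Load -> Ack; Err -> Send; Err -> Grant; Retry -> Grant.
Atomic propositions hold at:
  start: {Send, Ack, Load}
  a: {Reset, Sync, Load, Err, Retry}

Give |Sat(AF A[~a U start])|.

Sat(~a) = {Send, Ack, Grant}
A[~a U start]: least fixpoint, start Z0 = Sat(start) = {Send, Ack, Load}, add states in Sat(~a) with every successor in Z. Already a fixed point.
Sat(A[~a U start]) = {Send, Ack, Load}
AF A[~a U start]: least fixpoint, start Z0 = {Send, Ack, Load}, add states with every successor in Z. Z1 = {Send, Sync, Ack, Load}; fixed.
Sat(AF A[~a U start]) = {Send, Sync, Ack, Load}
|Sat(AF A[~a U start])| = |{Send, Sync, Ack, Load}| = 4.

4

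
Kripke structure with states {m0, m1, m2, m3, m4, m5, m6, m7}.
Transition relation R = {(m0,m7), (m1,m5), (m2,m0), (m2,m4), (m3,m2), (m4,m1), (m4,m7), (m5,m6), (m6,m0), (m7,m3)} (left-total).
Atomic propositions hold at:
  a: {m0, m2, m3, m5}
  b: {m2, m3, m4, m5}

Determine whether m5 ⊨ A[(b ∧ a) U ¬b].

Sat(b ∧ a) = {m2, m3, m5}
Sat(¬b) = {m0, m1, m6, m7}
A[(b ∧ a) U ¬b]: least fixpoint, start Z0 = Sat(¬b) = {m0, m1, m6, m7}, add states in Sat(b ∧ a) with every successor in Z. Z1 = {m0, m1, m5, m6, m7}; fixed.
Sat(A[(b ∧ a) U ¬b]) = {m0, m1, m5, m6, m7}
m5 ∈ Sat(A[(b ∧ a) U ¬b]) = {m0, m1, m5, m6, m7}, so the formula holds at m5.

Yes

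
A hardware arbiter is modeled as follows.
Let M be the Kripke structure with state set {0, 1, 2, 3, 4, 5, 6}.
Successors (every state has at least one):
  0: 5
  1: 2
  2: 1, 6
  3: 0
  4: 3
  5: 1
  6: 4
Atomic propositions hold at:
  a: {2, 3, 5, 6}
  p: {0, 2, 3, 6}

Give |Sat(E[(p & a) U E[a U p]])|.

Sat(p & a) = {2, 3, 6}
E[a U p]: least fixpoint, start Z0 = Sat(p) = {0, 2, 3, 6}, add states in Sat(a) with some successor in Z. Already a fixed point.
Sat(E[a U p]) = {0, 2, 3, 6}
E[(p & a) U E[a U p]]: least fixpoint, start Z0 = Sat(E[a U p]) = {0, 2, 3, 6}, add states in Sat(p & a) with some successor in Z. Already a fixed point.
Sat(E[(p & a) U E[a U p]]) = {0, 2, 3, 6}
|Sat(E[(p & a) U E[a U p]])| = |{0, 2, 3, 6}| = 4.

4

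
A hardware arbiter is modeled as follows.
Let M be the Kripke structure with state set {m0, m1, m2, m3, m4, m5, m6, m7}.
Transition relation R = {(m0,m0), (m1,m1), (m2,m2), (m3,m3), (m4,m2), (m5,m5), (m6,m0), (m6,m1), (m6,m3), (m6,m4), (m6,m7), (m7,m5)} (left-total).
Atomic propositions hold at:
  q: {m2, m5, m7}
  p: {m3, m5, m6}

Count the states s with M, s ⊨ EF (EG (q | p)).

Sat(q | p) = {m2, m3, m5, m6, m7}
EG (q | p): greatest fixpoint, start Z0 = {m2, m3, m5, m6, m7}, keep only states in Sat with some successor in Z. Already a fixed point.
Sat(EG (q | p)) = {m2, m3, m5, m6, m7}
EF (EG (q | p)): least fixpoint, start Z0 = {m2, m3, m5, m6, m7}, add states with some successor in Z. Z1 = {m2, m3, m4, m5, m6, m7}; fixed.
Sat(EF (EG (q | p))) = {m2, m3, m4, m5, m6, m7}
|Sat(EF (EG (q | p)))| = |{m2, m3, m4, m5, m6, m7}| = 6.

6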